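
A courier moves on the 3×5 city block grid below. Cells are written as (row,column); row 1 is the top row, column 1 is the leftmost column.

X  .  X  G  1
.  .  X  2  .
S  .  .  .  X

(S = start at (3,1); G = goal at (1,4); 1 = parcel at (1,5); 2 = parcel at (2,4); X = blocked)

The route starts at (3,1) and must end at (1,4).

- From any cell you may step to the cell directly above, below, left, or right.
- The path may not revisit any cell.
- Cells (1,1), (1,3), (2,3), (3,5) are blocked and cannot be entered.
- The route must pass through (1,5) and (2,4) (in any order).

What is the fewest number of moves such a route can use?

Any route passes through (1,5) and (2,4) in some order between (3,1) and (1,4). Summing Manhattan distances along each leg and taking the cheapest ordering ((3,1) → (2,4) → (1,5) → (1,4)) gives a lower bound of 4 + 2 + 1 = 7 moves.
A route of 7 moves achieves this: (3,1) → (3,2) → (3,3) → (3,4) → (2,4) → (2,5) → (1,5) → (1,4).
Since 7 matches the lower bound, it is optimal.

7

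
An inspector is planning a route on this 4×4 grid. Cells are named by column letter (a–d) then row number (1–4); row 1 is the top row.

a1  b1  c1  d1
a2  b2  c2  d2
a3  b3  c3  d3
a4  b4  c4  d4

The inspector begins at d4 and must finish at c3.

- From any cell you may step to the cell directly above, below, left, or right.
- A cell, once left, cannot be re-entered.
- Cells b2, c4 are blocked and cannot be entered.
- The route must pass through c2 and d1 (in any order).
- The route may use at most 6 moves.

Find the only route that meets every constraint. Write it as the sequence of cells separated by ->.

d4 -> d3 -> d2 -> d1 -> c1 -> c2 -> c3

The 6-move cap with required stops at c2, d1 leaves no slack for detours.
Route from d4: 3× up (reaching d1), left to c1, 2× down (reaching c3) — 6 moves in all.
Check: all required cells visited; 6 ≤ 6 moves.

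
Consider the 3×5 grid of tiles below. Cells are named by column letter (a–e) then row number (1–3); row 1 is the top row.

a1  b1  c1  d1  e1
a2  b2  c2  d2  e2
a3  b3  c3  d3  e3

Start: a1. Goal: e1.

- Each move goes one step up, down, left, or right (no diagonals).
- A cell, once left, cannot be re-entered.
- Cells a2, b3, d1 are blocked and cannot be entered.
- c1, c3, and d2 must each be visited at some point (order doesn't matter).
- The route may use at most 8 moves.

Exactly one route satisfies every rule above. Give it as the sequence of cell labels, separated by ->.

Any route must reach c1, c3, and d2 and still end at e1 within 8 moves, so the order of the required stops is forced.
Route from a1: 2× right (reaching c1), 2× down (reaching c3), right to d3, up to d2, right to e2, up to e1 — 8 moves in all.
Check: all required cells visited; 8 ≤ 8 moves.

a1 -> b1 -> c1 -> c2 -> c3 -> d3 -> d2 -> e2 -> e1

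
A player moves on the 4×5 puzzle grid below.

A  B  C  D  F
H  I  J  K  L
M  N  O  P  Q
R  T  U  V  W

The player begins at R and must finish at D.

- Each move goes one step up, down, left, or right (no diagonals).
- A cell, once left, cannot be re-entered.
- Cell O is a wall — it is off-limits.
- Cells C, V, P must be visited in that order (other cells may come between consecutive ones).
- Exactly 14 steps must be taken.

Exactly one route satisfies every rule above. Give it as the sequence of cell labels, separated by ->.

R -> M -> H -> A -> B -> C -> J -> I -> N -> T -> U -> V -> P -> K -> D

The waypoints must appear in the order C, V, P, with no cell reused.
Route from R: 3× up (reaching A), 2× right (reaching C), down to J, left to I, 2× down (reaching T), 2× right (reaching V), 3× up (reaching D) — 14 moves in all.
Check: order respected (C at step 5, V at step 11, P at step 12); 14 moves as required.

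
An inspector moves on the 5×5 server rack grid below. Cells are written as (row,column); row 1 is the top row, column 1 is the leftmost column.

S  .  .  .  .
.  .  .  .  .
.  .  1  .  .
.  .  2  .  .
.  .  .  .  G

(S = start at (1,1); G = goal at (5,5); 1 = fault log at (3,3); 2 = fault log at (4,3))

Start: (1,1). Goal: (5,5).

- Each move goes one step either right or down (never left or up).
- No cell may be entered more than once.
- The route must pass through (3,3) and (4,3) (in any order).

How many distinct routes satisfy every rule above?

18

A right/down-only route from (1,1) to (5,5) makes exactly 4 down-moves and 4 right-moves in some order.
With no other constraints that would be C(8,4) = 70 routes.
A monotone route can only reach the required cells in the order (3,3), (4,3), so split there and multiply the segment counts: (1,1)→(3,3): 6; (3,3)→(4,3): 1; (4,3)→(5,5): 3; product = 18.
That gives 18 routes.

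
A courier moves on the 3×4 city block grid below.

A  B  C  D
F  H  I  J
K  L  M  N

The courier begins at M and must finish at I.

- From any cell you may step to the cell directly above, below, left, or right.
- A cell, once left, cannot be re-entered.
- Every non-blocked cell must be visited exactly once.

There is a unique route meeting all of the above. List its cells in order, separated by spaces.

Need to visit all 12 open cells exactly once, starting at M and ending at I.
Cell A has only two open neighbours (F and B), so the path must pass straight through it: one of those is the cell it's entered from and the other is where it exits.
Route from M: right 1 to N, up 2 to D, left 3 to A, down 2 to K, right 1 to L, up 1 to H, right 1 to I — 11 moves in all.
Check: all 12 open cells covered.

M N J D C B A F K L H I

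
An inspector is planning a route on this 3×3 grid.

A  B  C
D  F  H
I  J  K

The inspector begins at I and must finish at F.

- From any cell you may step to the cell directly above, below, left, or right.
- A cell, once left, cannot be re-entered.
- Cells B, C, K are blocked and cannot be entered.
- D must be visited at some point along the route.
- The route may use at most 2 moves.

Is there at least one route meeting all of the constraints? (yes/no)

yes

One route that works: I → D → F.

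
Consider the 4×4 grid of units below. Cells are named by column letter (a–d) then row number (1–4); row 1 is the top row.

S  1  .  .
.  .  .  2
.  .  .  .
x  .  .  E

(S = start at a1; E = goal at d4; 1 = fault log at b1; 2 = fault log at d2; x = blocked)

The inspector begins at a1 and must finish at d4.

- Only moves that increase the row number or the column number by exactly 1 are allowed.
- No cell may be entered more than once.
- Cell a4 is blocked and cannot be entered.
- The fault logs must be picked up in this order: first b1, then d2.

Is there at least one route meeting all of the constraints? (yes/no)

yes

One route that works: a1 → b1 → b2 → c2 → d2 → d3 → d4.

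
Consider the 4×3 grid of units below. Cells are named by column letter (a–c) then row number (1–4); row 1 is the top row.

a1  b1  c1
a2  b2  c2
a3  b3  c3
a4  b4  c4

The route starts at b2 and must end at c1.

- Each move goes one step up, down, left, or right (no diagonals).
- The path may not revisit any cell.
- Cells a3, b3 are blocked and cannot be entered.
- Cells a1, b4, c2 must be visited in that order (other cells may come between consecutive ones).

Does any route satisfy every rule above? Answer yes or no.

Even ignoring the required order, no revisit-free route from b2 to c1 manages to pass through all of a1, b4, and c2: branching out from b2, every path either misses one of them or, having collected them, can no longer reach c1 without re-entering a cell.

no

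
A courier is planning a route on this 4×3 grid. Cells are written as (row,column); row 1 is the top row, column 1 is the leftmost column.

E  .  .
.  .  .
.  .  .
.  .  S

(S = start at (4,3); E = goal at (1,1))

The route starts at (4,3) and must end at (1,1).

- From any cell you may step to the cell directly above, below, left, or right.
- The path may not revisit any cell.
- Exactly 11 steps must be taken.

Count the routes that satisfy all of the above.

Need simple routes of exactly 11 moves from (4,3) to (1,1) (Manhattan distance 5, so 3 moves are spent on a detour and 3 undoing it).
Enumerating: (4,3) (3,3) (2,3) (1,3) (1,2) (2,2) (3,2) (4,2) (4,1) (3,1) (2,1) (1,1) | (4,3) (3,3) (3,2) (4,2) (4,1) (3,1) (2,1) (2,2) (2,3) (1,3) (1,2) (1,1) | (4,3) (4,2) (4,1) (3,1) (2,1) (2,2) (3,2) (3,3) (2,3) (1,3) (1,2) (1,1) | (4,3) (4,2) (4,1) (3,1) (3,2) (3,3) (2,3) (1,3) (1,2) (2,2) (2,1) (1,1).
That gives 4 routes.

4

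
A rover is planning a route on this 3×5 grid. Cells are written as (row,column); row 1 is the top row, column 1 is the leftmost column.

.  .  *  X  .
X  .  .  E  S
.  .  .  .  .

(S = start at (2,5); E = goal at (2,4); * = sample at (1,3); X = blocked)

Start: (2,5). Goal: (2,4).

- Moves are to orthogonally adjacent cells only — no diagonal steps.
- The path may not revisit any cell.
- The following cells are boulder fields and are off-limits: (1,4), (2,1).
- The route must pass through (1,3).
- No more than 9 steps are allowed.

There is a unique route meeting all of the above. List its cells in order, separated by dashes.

The budget equals the shortest possible length, so every move has to be on a shortest route through the required cells.
Route from (2,5): down 1 to (3,5), left 3 to (3,2), up 2 to (1,2), right 1 to (1,3), down 1 to (2,3), right 1 to (2,4) — 9 moves in all.
Check: all required cells visited; 9 ≤ 9 moves.

(2,5) - (3,5) - (3,4) - (3,3) - (3,2) - (2,2) - (1,2) - (1,3) - (2,3) - (2,4)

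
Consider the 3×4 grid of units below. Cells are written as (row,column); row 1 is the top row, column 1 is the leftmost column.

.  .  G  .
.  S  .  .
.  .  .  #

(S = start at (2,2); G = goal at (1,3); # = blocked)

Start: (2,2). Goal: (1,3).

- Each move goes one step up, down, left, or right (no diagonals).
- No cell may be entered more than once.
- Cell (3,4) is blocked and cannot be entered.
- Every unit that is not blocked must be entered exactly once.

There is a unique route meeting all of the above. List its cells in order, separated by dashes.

Need to visit all 11 open cells exactly once, starting at (2,2) and ending at (1,3).
Cell (3,3) has only two open neighbours ((2,3) and (3,2)), so the path must pass straight through it: one of those is the cell it's entered from and the other is where it exits.
Route from (2,2): up 1 to (1,2), left 1 to (1,1), down 2 to (3,1), right 2 to (3,3), up 1 to (2,3), right 1 to (2,4), up 1 to (1,4), left 1 to (1,3) — 10 moves in all.
Check: all 11 open cells covered.

(2,2) - (1,2) - (1,1) - (2,1) - (3,1) - (3,2) - (3,3) - (2,3) - (2,4) - (1,4) - (1,3)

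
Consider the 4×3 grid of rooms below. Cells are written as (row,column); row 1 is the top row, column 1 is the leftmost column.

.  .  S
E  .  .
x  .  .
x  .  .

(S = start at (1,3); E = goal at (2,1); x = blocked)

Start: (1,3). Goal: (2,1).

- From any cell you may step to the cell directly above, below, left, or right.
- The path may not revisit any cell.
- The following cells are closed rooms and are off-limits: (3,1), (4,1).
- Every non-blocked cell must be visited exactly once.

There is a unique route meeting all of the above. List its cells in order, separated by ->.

Need to visit all 10 open cells exactly once, starting at (1,3) and ending at (2,1).
Cell (4,2) has only two open neighbours ((3,2) and (4,3)), so the path must pass straight through it: one of those is the cell it's entered from and the other is where it exits.
Route from (1,3): down 3 to (4,3), left 1 to (4,2), up 3 to (1,2), left 1 to (1,1), down 1 to (2,1) — 9 moves in all.
Check: all 10 open cells covered.

(1,3) -> (2,3) -> (3,3) -> (4,3) -> (4,2) -> (3,2) -> (2,2) -> (1,2) -> (1,1) -> (2,1)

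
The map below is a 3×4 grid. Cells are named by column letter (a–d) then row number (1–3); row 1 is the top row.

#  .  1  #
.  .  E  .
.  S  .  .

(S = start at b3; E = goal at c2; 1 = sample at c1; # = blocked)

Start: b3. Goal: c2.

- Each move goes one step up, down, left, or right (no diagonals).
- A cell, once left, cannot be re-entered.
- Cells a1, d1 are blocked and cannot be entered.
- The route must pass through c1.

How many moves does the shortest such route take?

Any route passes through c1 somewhere between b3 and c2. Summing Manhattan distances along the two legs (b3 → c1 → c2) gives a lower bound of 3 + 1 = 4 moves.
A route of 4 moves achieves this: b3 → b2 → b1 → c1 → c2.
Since 4 matches the lower bound, it is optimal.

4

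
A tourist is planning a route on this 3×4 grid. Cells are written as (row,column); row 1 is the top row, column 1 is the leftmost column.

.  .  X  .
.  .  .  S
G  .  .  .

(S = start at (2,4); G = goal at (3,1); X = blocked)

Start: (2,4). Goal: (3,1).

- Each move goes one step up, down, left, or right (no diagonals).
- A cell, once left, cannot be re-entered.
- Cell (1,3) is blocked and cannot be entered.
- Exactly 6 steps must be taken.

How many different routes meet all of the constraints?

5

Need simple routes of exactly 6 moves from (2,4) to (3,1) (Manhattan distance 4, so 1 moves are spent on a detour and 1 undoing it).
Enumerating: (2,4) (3,4) (3,3) (2,3) (2,2) (3,2) (3,1) | (2,4) (3,4) (3,3) (2,3) (2,2) (2,1) (3,1) | (2,4) (3,4) (3,3) (3,2) (2,2) (2,1) (3,1) | (2,4) (2,3) (3,3) (3,2) (2,2) (2,1) (3,1) | (2,4) (2,3) (2,2) (1,2) (1,1) (2,1) (3,1).
That gives 5 routes.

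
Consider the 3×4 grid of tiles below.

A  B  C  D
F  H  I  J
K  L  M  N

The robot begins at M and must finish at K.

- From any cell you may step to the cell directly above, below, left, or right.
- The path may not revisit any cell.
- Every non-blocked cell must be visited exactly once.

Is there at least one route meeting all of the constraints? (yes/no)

no

Colour the cells like a checkerboard: each orthogonal step flips colour, so a Hamiltonian route alternates colours. Here there are 6 cells of one colour and 6 of the other, with start on the same colour as the goal — the counts and endpoints can't be arranged into an alternating sequence of length 12, so no Hamiltonian route exists.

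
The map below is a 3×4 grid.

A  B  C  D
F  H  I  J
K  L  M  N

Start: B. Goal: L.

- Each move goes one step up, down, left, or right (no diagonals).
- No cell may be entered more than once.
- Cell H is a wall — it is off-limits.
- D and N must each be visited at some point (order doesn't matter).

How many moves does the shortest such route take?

6

Any route passes through D and N in some order between B and L. Summing Manhattan distances along each leg and taking the cheapest ordering (B → D → N → L) gives a lower bound of 2 + 2 + 2 = 6 moves.
A route of 6 moves achieves this: B → C → D → J → N → M → L.
Since 6 matches the lower bound, it is optimal.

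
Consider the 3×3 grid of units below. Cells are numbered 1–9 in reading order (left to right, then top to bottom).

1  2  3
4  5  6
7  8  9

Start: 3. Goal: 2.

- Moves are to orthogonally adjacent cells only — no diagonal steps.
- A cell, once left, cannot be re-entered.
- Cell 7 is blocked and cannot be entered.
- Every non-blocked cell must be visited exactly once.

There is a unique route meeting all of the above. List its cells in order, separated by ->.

3 -> 6 -> 9 -> 8 -> 5 -> 4 -> 1 -> 2

Need to visit all 8 open cells exactly once, starting at 3 and ending at 2.
Route from 3: down 2 to 9, left 1 to 8, up 1 to 5, left 1 to 4, up 1 to 1, right 1 to 2 — 7 moves in all.
Check: all 8 open cells covered.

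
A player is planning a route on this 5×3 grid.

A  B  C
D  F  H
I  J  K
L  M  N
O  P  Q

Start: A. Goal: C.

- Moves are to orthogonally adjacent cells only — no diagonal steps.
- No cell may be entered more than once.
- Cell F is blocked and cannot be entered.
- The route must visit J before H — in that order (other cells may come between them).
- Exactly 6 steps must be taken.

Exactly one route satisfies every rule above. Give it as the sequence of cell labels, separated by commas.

A, D, I, J, K, H, C

The waypoints must appear in the order J, H, with no cell reused.
Route from A: 2× down (reaching I), 2× right (reaching K), 2× up (reaching C) — 6 moves in all.
Check: order respected (J at step 3, H at step 5); 6 moves as required.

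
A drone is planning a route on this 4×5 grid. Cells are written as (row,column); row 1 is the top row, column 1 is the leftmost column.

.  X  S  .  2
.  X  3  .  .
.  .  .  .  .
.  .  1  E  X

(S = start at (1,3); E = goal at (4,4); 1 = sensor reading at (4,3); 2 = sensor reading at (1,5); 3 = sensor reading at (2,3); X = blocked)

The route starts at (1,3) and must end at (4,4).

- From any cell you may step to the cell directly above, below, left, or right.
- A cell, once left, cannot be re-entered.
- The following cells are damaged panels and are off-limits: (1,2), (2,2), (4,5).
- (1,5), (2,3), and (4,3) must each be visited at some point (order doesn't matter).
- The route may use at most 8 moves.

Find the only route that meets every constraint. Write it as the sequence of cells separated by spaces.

The 8-move cap with required stops at (1,5), (2,3), (4,3) leaves no slack for detours.
Route from (1,3): 2× right (reaching (1,5)), down to (2,5), 2× left (reaching (2,3)), 2× down (reaching (4,3)), right to (4,4) — 8 moves in all.
Check: all required cells visited; 8 ≤ 8 moves.

(1,3) (1,4) (1,5) (2,5) (2,4) (2,3) (3,3) (4,3) (4,4)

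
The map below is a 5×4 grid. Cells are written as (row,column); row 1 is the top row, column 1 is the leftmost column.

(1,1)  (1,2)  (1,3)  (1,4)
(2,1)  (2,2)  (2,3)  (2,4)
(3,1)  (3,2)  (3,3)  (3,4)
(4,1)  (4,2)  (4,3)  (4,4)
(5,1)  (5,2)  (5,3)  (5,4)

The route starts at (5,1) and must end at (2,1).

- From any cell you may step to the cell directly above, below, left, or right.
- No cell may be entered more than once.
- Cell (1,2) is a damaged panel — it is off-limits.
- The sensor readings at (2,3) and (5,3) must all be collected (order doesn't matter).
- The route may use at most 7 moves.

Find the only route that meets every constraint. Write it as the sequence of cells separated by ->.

The budget equals the shortest possible length, so every move has to be on a shortest route through the required cells.
Route from (5,1): 2× right (reaching (5,3)), 3× up (reaching (2,3)), 2× left (reaching (2,1)) — 7 moves in all.
Check: all required cells visited; 7 ≤ 7 moves.

(5,1) -> (5,2) -> (5,3) -> (4,3) -> (3,3) -> (2,3) -> (2,2) -> (2,1)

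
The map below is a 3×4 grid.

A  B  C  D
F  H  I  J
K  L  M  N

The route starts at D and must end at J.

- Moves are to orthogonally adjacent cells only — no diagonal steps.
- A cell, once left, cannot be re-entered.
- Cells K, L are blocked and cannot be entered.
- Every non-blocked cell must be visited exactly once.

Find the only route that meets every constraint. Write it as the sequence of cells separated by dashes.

Need to visit all 10 open cells exactly once, starting at D and ending at J.
Cell A has only two open neighbours (F and B), so the path must pass straight through it: one of those is the cell it's entered from and the other is where it exits.
Route from D: 3× left (reaching A), down to F, 2× right (reaching I), down to M, right to N, up to J — 9 moves in all.
Check: all 10 open cells covered.

D - C - B - A - F - H - I - M - N - J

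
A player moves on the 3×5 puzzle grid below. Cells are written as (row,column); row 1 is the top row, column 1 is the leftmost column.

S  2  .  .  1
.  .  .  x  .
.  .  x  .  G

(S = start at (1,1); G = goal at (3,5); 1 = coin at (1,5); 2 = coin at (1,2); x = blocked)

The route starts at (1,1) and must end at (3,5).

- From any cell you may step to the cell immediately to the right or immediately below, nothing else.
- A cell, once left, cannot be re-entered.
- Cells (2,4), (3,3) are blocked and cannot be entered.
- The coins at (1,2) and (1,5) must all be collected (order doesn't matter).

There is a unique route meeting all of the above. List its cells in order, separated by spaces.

(1,1) (1,2) (1,3) (1,4) (1,5) (2,5) (3,5)

Moves only go right or down, so the column and row indices never decrease.
Route from (1,1): 4× right (reaching (1,5)), 2× down (reaching (3,5)) — 6 moves in all.
Check: all required cells visited.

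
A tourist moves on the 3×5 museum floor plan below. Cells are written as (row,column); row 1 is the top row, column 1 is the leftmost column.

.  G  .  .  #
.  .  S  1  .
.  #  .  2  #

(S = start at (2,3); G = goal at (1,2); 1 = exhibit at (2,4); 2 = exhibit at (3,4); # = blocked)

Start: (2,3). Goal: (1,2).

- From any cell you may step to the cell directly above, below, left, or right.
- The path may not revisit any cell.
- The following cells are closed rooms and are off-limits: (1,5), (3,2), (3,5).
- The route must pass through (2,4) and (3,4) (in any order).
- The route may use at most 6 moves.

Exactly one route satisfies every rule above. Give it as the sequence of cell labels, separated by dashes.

(2,3) - (3,3) - (3,4) - (2,4) - (1,4) - (1,3) - (1,2)

The 6-move cap with required stops at (2,4), (3,4) leaves no slack for detours.
Route from (2,3): down to (3,3), right to (3,4), 2× up (reaching (1,4)), 2× left (reaching (1,2)) — 6 moves in all.
Check: all required cells visited; 6 ≤ 6 moves.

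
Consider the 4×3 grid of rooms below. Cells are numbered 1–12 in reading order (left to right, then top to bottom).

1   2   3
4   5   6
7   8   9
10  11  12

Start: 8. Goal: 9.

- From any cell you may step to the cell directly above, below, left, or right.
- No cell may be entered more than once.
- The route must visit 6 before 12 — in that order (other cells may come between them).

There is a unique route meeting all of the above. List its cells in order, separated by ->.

8 -> 5 -> 6 -> 3 -> 2 -> 1 -> 4 -> 7 -> 10 -> 11 -> 12 -> 9

The waypoints must appear in the order 6, 12, with no cell reused.
Route from 8: up 1 to 5, right 1 to 6, up 1 to 3, left 2 to 1, down 3 to 10, right 2 to 12, up 1 to 9 — 11 moves in all.
Check: order respected (6 at step 2, 12 at step 10).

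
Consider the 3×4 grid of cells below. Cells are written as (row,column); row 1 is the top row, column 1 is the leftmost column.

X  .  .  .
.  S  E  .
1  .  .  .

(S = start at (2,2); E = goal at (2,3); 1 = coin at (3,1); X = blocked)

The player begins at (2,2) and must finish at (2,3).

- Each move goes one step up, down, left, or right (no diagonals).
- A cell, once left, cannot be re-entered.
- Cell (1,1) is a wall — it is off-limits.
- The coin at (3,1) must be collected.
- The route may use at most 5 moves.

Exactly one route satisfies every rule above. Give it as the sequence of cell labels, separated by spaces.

The 5-move cap with required stops at (3,1) leaves no slack for detours.
Route from (2,2): left 1 to (2,1), down 1 to (3,1), right 2 to (3,3), up 1 to (2,3) — 5 moves in all.
Check: all required cells visited; 5 ≤ 5 moves.

(2,2) (2,1) (3,1) (3,2) (3,3) (2,3)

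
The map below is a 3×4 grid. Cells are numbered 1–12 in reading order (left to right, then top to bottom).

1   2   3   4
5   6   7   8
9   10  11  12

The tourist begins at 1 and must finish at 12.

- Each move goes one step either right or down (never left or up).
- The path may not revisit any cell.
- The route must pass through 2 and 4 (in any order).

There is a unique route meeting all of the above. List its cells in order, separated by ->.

1 -> 2 -> 3 -> 4 -> 8 -> 12

Moves only go right or down, so the column and row indices never decrease.
Route from 1: right 3 to 4, down 2 to 12 — 5 moves in all.
Check: all required cells visited.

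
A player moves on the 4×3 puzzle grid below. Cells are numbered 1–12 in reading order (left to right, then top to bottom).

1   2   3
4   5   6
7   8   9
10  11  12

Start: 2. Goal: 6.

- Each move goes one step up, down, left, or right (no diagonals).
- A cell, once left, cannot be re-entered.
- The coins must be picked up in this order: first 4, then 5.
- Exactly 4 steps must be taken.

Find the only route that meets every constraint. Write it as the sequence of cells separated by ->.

2 -> 1 -> 4 -> 5 -> 6

The waypoints must appear in the order 4, 5, with no cell reused.
Route from 2: left 1 to 1, down 1 to 4, right 2 to 6 — 4 moves in all.
Check: order respected (4 at step 2, 5 at step 3); 4 moves as required.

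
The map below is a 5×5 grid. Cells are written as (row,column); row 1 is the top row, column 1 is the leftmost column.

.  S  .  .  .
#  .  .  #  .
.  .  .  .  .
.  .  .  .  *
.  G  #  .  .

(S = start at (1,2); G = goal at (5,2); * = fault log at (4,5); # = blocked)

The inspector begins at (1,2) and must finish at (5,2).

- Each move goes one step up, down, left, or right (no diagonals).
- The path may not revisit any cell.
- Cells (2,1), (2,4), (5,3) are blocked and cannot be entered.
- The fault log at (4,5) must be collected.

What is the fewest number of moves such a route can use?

Any route passes through (4,5) somewhere between (1,2) and (5,2). Summing Manhattan distances along the two legs ((1,2) → (4,5) → (5,2)) gives a lower bound of 6 + 4 = 10 moves.
A route of 10 moves achieves this: (1,2) → (2,2) → (3,2) → (3,3) → (3,4) → (3,5) → (4,5) → (4,4) → (4,3) → (4,2) → (5,2).
Since 10 matches the lower bound, it is optimal.

10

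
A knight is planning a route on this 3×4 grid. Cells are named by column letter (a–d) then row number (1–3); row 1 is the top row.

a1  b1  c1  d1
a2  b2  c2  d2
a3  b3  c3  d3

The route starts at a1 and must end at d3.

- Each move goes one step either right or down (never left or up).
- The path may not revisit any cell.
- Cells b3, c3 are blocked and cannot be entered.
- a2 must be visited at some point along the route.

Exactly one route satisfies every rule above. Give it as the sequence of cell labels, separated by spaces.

Moves only go right or down, so the column and row indices never decrease.
Route from a1: down 1 to a2, right 3 to d2, down 1 to d3 — 5 moves in all.
Check: all required cells visited.

a1 a2 b2 c2 d2 d3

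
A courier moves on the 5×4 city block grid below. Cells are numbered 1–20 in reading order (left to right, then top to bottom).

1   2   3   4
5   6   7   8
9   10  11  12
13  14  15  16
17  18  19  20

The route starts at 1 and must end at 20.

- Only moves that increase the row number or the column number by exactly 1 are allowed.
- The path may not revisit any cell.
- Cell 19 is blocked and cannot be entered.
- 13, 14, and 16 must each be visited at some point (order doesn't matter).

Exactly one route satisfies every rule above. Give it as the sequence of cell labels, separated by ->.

1 -> 5 -> 9 -> 13 -> 14 -> 15 -> 16 -> 20

Moves only go right or down, so the column and row indices never decrease.
Route from 1: 3× down (reaching 13), 3× right (reaching 16), down to 20 — 7 moves in all.
Check: all required cells visited.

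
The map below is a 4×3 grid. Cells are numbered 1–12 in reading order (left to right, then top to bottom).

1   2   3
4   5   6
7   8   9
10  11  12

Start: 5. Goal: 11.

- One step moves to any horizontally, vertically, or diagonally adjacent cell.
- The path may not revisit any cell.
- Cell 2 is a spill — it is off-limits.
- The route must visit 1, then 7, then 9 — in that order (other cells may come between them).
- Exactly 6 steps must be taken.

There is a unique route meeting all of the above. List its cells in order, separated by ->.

The waypoints must appear in the order 1, 7, 9, with no cell reused.
Route from 5: up-left to 1, 2× down (reaching 7), 2× right (reaching 9), down-left to 11 — 6 moves in all.
Check: order respected (1 at step 1, 7 at step 3, 9 at step 5); 6 moves as required.

5 -> 1 -> 4 -> 7 -> 8 -> 9 -> 11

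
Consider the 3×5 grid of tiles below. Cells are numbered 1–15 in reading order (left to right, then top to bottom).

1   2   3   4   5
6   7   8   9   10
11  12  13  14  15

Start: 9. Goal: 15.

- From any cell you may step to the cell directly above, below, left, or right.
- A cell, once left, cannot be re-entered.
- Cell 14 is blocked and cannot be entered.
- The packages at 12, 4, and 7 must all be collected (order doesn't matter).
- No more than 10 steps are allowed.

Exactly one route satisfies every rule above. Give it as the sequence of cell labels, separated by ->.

Any route must reach 12, 4, and 7 and still end at 15 within 10 moves, so the order of the required stops is forced.
Route from 9: left 1 to 8, down 1 to 13, left 1 to 12, up 2 to 2, right 3 to 5, down 2 to 15 — 10 moves in all.
Check: all required cells visited; 10 ≤ 10 moves.

9 -> 8 -> 13 -> 12 -> 7 -> 2 -> 3 -> 4 -> 5 -> 10 -> 15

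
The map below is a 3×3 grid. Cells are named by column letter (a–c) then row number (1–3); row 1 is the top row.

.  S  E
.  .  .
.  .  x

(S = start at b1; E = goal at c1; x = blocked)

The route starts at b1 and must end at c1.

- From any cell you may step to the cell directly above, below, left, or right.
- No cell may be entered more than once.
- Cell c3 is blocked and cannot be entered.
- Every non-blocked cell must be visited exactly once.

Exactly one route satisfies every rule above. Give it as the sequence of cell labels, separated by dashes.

Need to visit all 8 open cells exactly once, starting at b1 and ending at c1.
Cell a3 has only two open neighbours (a2 and b3), so the path must pass straight through it: one of those is the cell it's entered from and the other is where it exits.
Route from b1: left 1 to a1, down 2 to a3, right 1 to b3, up 1 to b2, right 1 to c2, up 1 to c1 — 7 moves in all.
Check: all 8 open cells covered.

b1 - a1 - a2 - a3 - b3 - b2 - c2 - c1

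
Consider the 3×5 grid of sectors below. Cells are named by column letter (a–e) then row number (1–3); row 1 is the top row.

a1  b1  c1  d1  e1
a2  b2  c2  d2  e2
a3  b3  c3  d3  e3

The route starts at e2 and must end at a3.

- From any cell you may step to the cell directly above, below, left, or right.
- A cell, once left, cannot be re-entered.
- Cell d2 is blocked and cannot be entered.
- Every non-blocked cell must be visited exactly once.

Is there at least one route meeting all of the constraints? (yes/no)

no

Exhausting the options from e2, every branch either dead-ends against blocked cells, would have to re-enter a cell already used, or reaches the goal with a constraint still unmet.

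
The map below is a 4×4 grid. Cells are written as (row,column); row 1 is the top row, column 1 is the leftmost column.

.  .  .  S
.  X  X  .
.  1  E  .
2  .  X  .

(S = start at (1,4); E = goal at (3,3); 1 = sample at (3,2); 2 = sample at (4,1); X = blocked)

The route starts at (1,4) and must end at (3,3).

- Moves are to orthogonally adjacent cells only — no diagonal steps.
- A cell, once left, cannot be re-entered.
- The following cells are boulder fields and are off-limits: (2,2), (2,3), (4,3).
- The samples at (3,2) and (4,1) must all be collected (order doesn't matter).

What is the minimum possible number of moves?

9

Any route passes through (3,2) and (4,1) in some order between (1,4) and (3,3). Summing Manhattan distances along each leg and taking the cheapest ordering ((1,4) → (3,2) → (4,1) → (3,3)) gives a lower bound of 4 + 2 + 3 = 9 moves.
A route of 9 moves achieves this: (1,4) → (1,3) → (1,2) → (1,1) → (2,1) → (3,1) → (4,1) → (4,2) → (3,2) → (3,3).
Since 9 matches the lower bound, it is optimal.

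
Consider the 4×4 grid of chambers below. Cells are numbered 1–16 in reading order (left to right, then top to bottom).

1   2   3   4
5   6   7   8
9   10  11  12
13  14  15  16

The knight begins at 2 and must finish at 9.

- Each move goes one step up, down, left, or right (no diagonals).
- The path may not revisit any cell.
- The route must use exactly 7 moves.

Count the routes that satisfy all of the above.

Need simple routes of exactly 7 moves from 2 to 9 (Manhattan distance 3, so 2 moves are spent on a detour and 2 undoing it).
Branch systematically from the start, pruning whenever the remaining move budget drops below the Manhattan distance to 9 or differs from it in parity. Grouping the completions by first move — via 6: 5; via 1: 2; via 3: 10 — and summing: 5 + 2 + 10 = 17.
That gives 17 routes.

17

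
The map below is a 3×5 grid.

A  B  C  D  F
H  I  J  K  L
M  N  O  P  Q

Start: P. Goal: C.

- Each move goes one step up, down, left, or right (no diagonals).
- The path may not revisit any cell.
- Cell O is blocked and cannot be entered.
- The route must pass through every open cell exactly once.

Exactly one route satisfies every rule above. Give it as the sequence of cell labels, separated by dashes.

Need to visit all 14 open cells exactly once, starting at P and ending at C.
Route from P: right to Q, 2× up (reaching F), left to D, down to K, 2× left (reaching I), down to N, left to M, 2× up (reaching A), 2× right (reaching C) — 13 moves in all.
Check: all 14 open cells covered.

P - Q - L - F - D - K - J - I - N - M - H - A - B - C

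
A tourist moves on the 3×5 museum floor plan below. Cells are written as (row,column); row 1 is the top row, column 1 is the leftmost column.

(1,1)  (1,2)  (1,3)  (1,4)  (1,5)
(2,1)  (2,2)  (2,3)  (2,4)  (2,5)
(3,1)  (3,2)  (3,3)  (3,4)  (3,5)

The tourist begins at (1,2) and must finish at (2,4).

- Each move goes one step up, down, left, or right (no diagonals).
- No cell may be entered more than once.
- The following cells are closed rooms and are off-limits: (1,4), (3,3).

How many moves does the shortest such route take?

The Manhattan distance from (1,2) to (2,4) is |1−2| + |2−4| = 3, so at least 3 moves are needed.
A route of 3 moves achieves this: (1,2) → (2,2) → (2,3) → (2,4).
Since 3 matches the lower bound, it is optimal.

3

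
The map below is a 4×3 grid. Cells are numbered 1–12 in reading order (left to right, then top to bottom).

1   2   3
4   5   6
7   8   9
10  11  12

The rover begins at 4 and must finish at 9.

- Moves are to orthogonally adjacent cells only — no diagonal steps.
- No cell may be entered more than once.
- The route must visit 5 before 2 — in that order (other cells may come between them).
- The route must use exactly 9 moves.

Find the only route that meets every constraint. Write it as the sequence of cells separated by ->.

4 -> 7 -> 10 -> 11 -> 8 -> 5 -> 2 -> 3 -> 6 -> 9

The waypoints must appear in the order 5, 2, with no cell reused.
Route from 4: down 2 to 10, right 1 to 11, up 3 to 2, right 1 to 3, down 2 to 9 — 9 moves in all.
Check: order respected (5 at step 5, 2 at step 6); 9 moves as required.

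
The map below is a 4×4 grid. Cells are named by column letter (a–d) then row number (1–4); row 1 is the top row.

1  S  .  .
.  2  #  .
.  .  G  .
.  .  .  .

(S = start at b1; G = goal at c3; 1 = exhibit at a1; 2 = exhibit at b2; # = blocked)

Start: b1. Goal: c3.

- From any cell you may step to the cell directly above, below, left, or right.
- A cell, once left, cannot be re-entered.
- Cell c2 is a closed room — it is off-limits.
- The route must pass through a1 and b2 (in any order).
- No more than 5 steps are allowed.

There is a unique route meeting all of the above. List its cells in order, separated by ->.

b1 -> a1 -> a2 -> b2 -> b3 -> c3

The 5-move cap with required stops at a1, b2 leaves no slack for detours.
Route from b1: left to a1, down to a2, right to b2, down to b3, right to c3 — 5 moves in all.
Check: all required cells visited; 5 ≤ 5 moves.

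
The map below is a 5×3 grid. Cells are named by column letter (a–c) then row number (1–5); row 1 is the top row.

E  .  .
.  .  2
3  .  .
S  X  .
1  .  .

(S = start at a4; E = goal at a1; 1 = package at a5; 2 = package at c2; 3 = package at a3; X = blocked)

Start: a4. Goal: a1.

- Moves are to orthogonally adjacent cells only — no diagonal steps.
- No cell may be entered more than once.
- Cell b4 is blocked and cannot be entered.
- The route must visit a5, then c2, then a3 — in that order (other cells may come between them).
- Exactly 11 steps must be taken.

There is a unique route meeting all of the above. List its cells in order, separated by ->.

The waypoints must appear in the order a5, c2, a3, with no cell reused.
Route from a4: down to a5, 2× right (reaching c5), 3× up (reaching c2), left to b2, down to b3, left to a3, 2× up (reaching a1) — 11 moves in all.
Check: order respected (1 at step 1, 2 at step 6, 3 at step 9); 11 moves as required.

a4 -> a5 -> b5 -> c5 -> c4 -> c3 -> c2 -> b2 -> b3 -> a3 -> a2 -> a1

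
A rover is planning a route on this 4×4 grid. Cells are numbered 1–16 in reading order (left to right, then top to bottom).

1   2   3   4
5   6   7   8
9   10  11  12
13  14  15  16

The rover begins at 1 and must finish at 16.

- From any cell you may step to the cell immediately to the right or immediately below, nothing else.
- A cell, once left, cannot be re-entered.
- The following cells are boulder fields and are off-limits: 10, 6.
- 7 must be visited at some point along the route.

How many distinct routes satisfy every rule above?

3

A right/down-only route from 1 to 16 makes exactly 3 down-moves and 3 right-moves in some order.
With no other constraints that would be C(6,3) = 20 routes.
Split at 7 and multiply the segment counts (each segment already excludes blocked cells): 1→7: 1; 7→16: 3; product = 3.
That gives 3 routes.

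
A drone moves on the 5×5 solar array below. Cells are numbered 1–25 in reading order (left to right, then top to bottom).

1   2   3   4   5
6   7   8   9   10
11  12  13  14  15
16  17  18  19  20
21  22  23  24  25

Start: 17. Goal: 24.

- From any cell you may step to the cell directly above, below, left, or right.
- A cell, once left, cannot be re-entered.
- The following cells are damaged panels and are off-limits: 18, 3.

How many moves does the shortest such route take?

The Manhattan distance from 17 to 24 is |4−5| + |2−4| = 3, so at least 3 moves are needed.
A route of 3 moves achieves this: 17 → 22 → 23 → 24.
Since 3 matches the lower bound, it is optimal.

3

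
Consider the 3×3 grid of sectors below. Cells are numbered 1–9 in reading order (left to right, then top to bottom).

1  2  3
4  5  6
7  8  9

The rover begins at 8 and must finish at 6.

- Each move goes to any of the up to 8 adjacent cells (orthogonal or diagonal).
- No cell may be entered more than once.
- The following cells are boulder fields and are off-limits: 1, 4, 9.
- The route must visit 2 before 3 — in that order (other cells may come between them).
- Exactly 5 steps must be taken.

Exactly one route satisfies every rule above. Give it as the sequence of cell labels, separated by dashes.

8 - 7 - 5 - 2 - 3 - 6

The waypoints must appear in the order 2, 3, with no cell reused.
Route from 8: left 1 to 7, up-right 1 to 5, up 1 to 2, right 1 to 3, down 1 to 6 — 5 moves in all.
Check: order respected (2 at step 3, 3 at step 4); 5 moves as required.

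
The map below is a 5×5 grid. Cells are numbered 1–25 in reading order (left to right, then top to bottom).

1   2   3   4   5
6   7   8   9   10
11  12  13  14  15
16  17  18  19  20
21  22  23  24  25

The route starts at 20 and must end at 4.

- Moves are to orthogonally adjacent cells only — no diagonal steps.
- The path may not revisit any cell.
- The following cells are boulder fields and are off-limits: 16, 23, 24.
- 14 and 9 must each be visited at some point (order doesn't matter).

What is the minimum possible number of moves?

4

Any route passes through 14 and 9 in some order between 20 and 4. Summing Manhattan distances along each leg and taking the cheapest ordering (20 → 14 → 9 → 4) gives a lower bound of 2 + 1 + 1 = 4 moves.
A route of 4 moves achieves this: 20 → 15 → 14 → 9 → 4.
Since 4 matches the lower bound, it is optimal.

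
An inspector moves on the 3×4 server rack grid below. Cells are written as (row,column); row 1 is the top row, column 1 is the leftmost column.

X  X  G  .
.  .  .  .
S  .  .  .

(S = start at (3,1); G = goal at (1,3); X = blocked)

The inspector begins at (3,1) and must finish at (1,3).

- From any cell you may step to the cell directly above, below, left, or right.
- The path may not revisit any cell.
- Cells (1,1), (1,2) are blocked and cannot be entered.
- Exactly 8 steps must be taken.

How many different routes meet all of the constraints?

Need simple routes of exactly 8 moves from (3,1) to (1,3) (Manhattan distance 4, so 2 moves are spent on a detour and 2 undoing it).
Enumerating: (3,1) (2,1) (2,2) (3,2) (3,3) (2,3) (2,4) (1,4) (1,3) | (3,1) (2,1) (2,2) (3,2) (3,3) (3,4) (2,4) (1,4) (1,3) | (3,1) (2,1) (2,2) (3,2) (3,3) (3,4) (2,4) (2,3) (1,3) | (3,1) (2,1) (2,2) (2,3) (3,3) (3,4) (2,4) (1,4) (1,3) | (3,1) (3,2) (2,2) (2,3) (3,3) (3,4) (2,4) (1,4) (1,3).
That gives 5 routes.

5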